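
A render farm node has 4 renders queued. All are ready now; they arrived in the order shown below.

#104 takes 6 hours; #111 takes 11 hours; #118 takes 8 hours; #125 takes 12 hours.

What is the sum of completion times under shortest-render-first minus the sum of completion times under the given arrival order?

SPT (increasing processing time): #104 #118 #111 #125.
#104: 0→6
#118: 6→14
#111: 14→25
#125: 25→37
Sum = 6+14+25+37 = 82.
FIFO (arrival order): #104 #111 #118 #125.
#104: 0→6
#111: 6→17
#118: 17→25
#125: 25→37
Sum = 6+17+25+37 = 85.
Difference = 82 − 85 = -3.

-3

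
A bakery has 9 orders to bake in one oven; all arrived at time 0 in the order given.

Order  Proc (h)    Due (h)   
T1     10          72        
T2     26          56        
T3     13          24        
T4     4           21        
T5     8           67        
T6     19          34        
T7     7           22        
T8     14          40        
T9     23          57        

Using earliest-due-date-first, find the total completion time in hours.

566

EDD (increasing due date): T4 T7 T3 T6 T8 T2 T9 T5 T1.
T4: 0→4
T7: 4→11
T3: 11→24
T6: 24→43
T8: 43→57
T2: 57→83
T9: 83→106
T5: 106→114
T1: 114→124
Sum = 4+11+24+43+57+83+106+114+124 = 566.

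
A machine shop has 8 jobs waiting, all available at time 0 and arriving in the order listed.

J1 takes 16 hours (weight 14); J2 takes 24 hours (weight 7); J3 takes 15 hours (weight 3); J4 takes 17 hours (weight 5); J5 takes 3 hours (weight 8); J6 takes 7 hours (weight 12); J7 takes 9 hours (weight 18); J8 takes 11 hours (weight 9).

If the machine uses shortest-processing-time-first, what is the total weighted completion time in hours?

SPT (increasing processing time): J5 J6 J7 J8 J3 J1 J4 J2.
J5: finishes 3, weight 8, w·C = 24
J6: finishes 10, weight 12, w·C = 120
J7: finishes 19, weight 18, w·C = 342
J8: finishes 30, weight 9, w·C = 270
J3: finishes 45, weight 3, w·C = 135
J1: finishes 61, weight 14, w·C = 854
J4: finishes 78, weight 5, w·C = 390
J2: finishes 102, weight 7, w·C = 714
Sum = 24+120+342+270+135+854+390+714 = 2849.

2849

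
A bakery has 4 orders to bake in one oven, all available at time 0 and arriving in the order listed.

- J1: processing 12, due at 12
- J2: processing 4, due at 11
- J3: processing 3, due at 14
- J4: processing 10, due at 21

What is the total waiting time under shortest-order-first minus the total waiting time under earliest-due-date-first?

-12

SPT (increasing processing time): J3 J2 J4 J1.
J3: waits 0, runs 0→3
J2: waits 3, runs 3→7
J4: waits 7, runs 7→17
J1: waits 17, runs 17→29
Sum = 0+3+7+17 = 27.
EDD (increasing due date): J2 J1 J3 J4.
J2: waits 0, runs 0→4
J1: waits 4, runs 4→16
J3: waits 16, runs 16→19
J4: waits 19, runs 19→29
Sum = 0+4+16+19 = 39.
Difference = 27 − 39 = -12.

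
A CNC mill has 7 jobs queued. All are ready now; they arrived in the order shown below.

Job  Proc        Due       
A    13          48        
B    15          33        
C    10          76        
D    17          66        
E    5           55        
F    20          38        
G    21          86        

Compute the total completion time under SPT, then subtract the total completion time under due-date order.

-70

SPT (increasing processing time): E C A B D F G.
E: 0→5
C: 5→15
A: 15→28
B: 28→43
D: 43→60
F: 60→80
G: 80→101
Sum = 5+15+28+43+60+80+101 = 332.
EDD (increasing due date): B F A E D C G.
B: 0→15
F: 15→35
A: 35→48
E: 48→53
D: 53→70
C: 70→80
G: 80→101
Sum = 15+35+48+53+70+80+101 = 402.
Difference = 332 − 402 = -70.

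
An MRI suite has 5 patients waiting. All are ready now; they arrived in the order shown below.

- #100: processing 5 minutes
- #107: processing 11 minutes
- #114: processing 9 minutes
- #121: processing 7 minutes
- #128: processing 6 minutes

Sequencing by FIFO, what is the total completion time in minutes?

116

FIFO (arrival order): #100 #107 #114 #121 #128.
#100: 0→5
#107: 5→16
#114: 16→25
#121: 25→32
#128: 32→38
Sum = 5+16+25+32+38 = 116.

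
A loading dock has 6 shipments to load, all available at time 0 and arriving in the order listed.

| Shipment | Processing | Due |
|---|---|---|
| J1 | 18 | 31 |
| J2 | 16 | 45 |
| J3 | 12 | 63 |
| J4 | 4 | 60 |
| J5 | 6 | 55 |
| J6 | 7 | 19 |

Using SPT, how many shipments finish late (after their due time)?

1

SPT (increasing processing time): J4 J5 J6 J3 J2 J1.
J4: 0→4, due 60, tardiness 0
J5: 4→10, due 55, tardiness 0
J6: 10→17, due 19, tardiness 0
J3: 17→29, due 63, tardiness 0
J2: 29→45, due 45, tardiness 0
J1: 45→63, due 31, tardiness 32
Late shipments: 1.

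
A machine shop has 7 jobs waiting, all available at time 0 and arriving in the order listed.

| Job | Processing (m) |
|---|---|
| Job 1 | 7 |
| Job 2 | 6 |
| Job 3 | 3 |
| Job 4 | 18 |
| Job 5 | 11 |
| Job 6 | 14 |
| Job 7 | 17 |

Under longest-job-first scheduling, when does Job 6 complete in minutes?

49

LPT (decreasing processing time): Job 4 Job 7 Job 6 Job 5 Job 1 Job 2 Job 3.
Job 4: 0→18
Job 7: 18→35
Job 6: 35→49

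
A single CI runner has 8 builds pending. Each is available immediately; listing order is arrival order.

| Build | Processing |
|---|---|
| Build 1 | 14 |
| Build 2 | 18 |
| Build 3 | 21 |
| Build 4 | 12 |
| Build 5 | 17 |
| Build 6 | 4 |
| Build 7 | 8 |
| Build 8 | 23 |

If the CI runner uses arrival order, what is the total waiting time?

FIFO (arrival order): Build 1 Build 2 Build 3 Build 4 Build 5 Build 6 Build 7 Build 8.
Build 1: waits 0, runs 0→14
Build 2: waits 14, runs 14→32
Build 3: waits 32, runs 32→53
Build 4: waits 53, runs 53→65
Build 5: waits 65, runs 65→82
Build 6: waits 82, runs 82→86
Build 7: waits 86, runs 86→94
Build 8: waits 94, runs 94→117
Sum = 0+14+32+53+65+82+86+94 = 426.

426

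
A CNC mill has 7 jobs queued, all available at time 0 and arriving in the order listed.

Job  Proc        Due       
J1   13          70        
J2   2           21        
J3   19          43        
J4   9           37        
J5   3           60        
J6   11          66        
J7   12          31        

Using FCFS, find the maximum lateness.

FIFO (arrival order): J1 J2 J3 J4 J5 J6 J7.
J1: 0→13, due 70, lateness -57
J2: 13→15, due 21, lateness -6
J3: 15→34, due 43, lateness -9
J4: 34→43, due 37, lateness 6
J5: 43→46, due 60, lateness -14
J6: 46→57, due 66, lateness -9
J7: 57→69, due 31, lateness 38
Maximum = 38.

38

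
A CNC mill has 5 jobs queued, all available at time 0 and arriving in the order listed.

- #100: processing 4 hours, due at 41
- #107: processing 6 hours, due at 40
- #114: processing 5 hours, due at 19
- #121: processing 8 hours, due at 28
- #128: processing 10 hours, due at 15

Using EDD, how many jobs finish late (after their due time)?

0

EDD (increasing due date): #128 #114 #121 #107 #100.
#128: 0→10, due 15, tardiness 0
#114: 10→15, due 19, tardiness 0
#121: 15→23, due 28, tardiness 0
#107: 23→29, due 40, tardiness 0
#100: 29→33, due 41, tardiness 0
Late jobs: 0.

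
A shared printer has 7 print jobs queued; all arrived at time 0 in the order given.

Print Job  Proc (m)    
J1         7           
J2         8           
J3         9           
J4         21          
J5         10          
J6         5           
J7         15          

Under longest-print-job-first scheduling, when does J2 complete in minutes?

63

LPT (decreasing processing time): J4 J7 J5 J3 J2 J1 J6.
J4: 0→21
J7: 21→36
J5: 36→46
J3: 46→55
J2: 55→63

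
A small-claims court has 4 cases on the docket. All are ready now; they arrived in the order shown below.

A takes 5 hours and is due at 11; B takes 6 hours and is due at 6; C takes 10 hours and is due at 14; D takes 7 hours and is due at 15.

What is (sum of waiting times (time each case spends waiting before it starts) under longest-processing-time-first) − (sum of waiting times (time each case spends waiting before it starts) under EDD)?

LPT (decreasing processing time): C D B A.
C: waits 0, runs 0→10
D: waits 10, runs 10→17
B: waits 17, runs 17→23
A: waits 23, runs 23→28
Sum = 0+10+17+23 = 50.
EDD (increasing due date): B A C D.
B: waits 0, runs 0→6
A: waits 6, runs 6→11
C: waits 11, runs 11→21
D: waits 21, runs 21→28
Sum = 0+6+11+21 = 38.
Difference = 50 − 38 = 12.

12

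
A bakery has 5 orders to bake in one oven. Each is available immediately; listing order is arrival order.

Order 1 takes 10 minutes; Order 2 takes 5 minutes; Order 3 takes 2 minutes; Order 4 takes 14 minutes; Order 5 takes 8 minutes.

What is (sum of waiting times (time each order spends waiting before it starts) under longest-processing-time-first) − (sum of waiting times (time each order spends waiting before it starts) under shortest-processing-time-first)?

58

LPT (decreasing processing time): Order 4 Order 1 Order 5 Order 2 Order 3.
Order 4: waits 0, runs 0→14
Order 1: waits 14, runs 14→24
Order 5: waits 24, runs 24→32
Order 2: waits 32, runs 32→37
Order 3: waits 37, runs 37→39
Sum = 0+14+24+32+37 = 107.
SPT (increasing processing time): Order 3 Order 2 Order 5 Order 1 Order 4.
Order 3: waits 0, runs 0→2
Order 2: waits 2, runs 2→7
Order 5: waits 7, runs 7→15
Order 1: waits 15, runs 15→25
Order 4: waits 25, runs 25→39
Sum = 0+2+7+15+25 = 49.
Difference = 107 − 49 = 58.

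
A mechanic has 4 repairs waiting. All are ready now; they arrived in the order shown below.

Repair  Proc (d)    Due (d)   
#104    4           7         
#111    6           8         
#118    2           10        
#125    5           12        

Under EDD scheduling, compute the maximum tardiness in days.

EDD (increasing due date): #104 #111 #118 #125.
#104: 0→4, due 7, tardiness 0
#111: 4→10, due 8, tardiness 2
#118: 10→12, due 10, tardiness 2
#125: 12→17, due 12, tardiness 5
Maximum = 5.

5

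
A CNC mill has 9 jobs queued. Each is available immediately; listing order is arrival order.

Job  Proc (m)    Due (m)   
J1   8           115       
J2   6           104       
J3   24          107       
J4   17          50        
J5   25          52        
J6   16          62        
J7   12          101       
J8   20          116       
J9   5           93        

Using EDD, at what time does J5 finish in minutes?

EDD (increasing due date): J4 J5 J6 J9 J7 J2 J3 J1 J8.
J4: 0→17
J5: 17→42

42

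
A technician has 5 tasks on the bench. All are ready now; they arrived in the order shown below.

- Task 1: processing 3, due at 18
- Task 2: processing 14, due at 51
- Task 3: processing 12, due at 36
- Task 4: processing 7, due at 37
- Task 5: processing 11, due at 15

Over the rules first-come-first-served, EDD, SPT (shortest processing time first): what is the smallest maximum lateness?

FIFO (arrival order): Task 1 Task 2 Task 3 Task 4 Task 5.
Task 1: 0→3, due 18, lateness -15
Task 2: 3→17, due 51, lateness -34
Task 3: 17→29, due 36, lateness -7
Task 4: 29→36, due 37, lateness -1
Task 5: 36→47, due 15, lateness 32
Maximum = 32.
EDD (increasing due date): Task 5 Task 1 Task 3 Task 4 Task 2.
Task 5: 0→11, due 15, lateness -4
Task 1: 11→14, due 18, lateness -4
Task 3: 14→26, due 36, lateness -10
Task 4: 26→33, due 37, lateness -4
Task 2: 33→47, due 51, lateness -4
Maximum = -4.
SPT (increasing processing time): Task 1 Task 4 Task 5 Task 3 Task 2.
Task 1: 0→3, due 18, lateness -15
Task 4: 3→10, due 37, lateness -27
Task 5: 10→21, due 15, lateness 6
Task 3: 21→33, due 36, lateness -3
Task 2: 33→47, due 51, lateness -4
Maximum = 6.
FIFO 32, EDD -4, SPT 6 → minimum -4.

-4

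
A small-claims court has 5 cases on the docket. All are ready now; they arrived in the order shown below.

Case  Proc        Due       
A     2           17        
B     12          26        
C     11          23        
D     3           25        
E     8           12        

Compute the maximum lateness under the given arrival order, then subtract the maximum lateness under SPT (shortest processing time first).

14

FIFO (arrival order): A B C D E.
A: 0→2, due 17, lateness -15
B: 2→14, due 26, lateness -12
C: 14→25, due 23, lateness 2
D: 25→28, due 25, lateness 3
E: 28→36, due 12, lateness 24
Maximum = 24.
SPT (increasing processing time): A D E C B.
A: 0→2, due 17, lateness -15
D: 2→5, due 25, lateness -20
E: 5→13, due 12, lateness 1
C: 13→24, due 23, lateness 1
B: 24→36, due 26, lateness 10
Maximum = 10.
Difference = 24 − 10 = 14.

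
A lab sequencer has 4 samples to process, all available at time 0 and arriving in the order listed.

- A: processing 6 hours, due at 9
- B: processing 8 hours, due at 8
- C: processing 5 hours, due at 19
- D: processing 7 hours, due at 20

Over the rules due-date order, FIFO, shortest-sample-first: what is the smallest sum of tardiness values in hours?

EDD (increasing due date): B A C D.
B: 0→8, due 8, tardiness 0
A: 8→14, due 9, tardiness 5
C: 14→19, due 19, tardiness 0
D: 19→26, due 20, tardiness 6
Sum = 0+5+0+6 = 11.
FIFO (arrival order): A B C D.
A: 0→6, due 9, tardiness 0
B: 6→14, due 8, tardiness 6
C: 14→19, due 19, tardiness 0
D: 19→26, due 20, tardiness 6
Sum = 0+6+0+6 = 12.
SPT (increasing processing time): C A D B.
C: 0→5, due 19, tardiness 0
A: 5→11, due 9, tardiness 2
D: 11→18, due 20, tardiness 0
B: 18→26, due 8, tardiness 18
Sum = 0+2+0+18 = 20.
EDD 11, FIFO 12, SPT 20 → minimum 11.

11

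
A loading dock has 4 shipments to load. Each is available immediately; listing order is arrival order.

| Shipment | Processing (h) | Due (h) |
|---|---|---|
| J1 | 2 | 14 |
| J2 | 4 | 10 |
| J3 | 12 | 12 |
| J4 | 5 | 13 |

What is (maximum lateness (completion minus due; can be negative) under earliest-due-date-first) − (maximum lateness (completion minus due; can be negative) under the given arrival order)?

-1

EDD (increasing due date): J2 J3 J4 J1.
J2: 0→4, due 10, lateness -6
J3: 4→16, due 12, lateness 4
J4: 16→21, due 13, lateness 8
J1: 21→23, due 14, lateness 9
Maximum = 9.
FIFO (arrival order): J1 J2 J3 J4.
J1: 0→2, due 14, lateness -12
J2: 2→6, due 10, lateness -4
J3: 6→18, due 12, lateness 6
J4: 18→23, due 13, lateness 10
Maximum = 10.
Difference = 9 − 10 = -1.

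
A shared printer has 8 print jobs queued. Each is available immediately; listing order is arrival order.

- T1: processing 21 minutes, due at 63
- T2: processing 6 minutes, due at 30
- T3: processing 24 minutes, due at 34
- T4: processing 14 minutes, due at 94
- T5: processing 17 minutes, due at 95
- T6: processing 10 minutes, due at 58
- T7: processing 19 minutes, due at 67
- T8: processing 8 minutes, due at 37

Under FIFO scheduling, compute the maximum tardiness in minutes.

FIFO (arrival order): T1 T2 T3 T4 T5 T6 T7 T8.
T1: 0→21, due 63, tardiness 0
T2: 21→27, due 30, tardiness 0
T3: 27→51, due 34, tardiness 17
T4: 51→65, due 94, tardiness 0
T5: 65→82, due 95, tardiness 0
T6: 82→92, due 58, tardiness 34
T7: 92→111, due 67, tardiness 44
T8: 111→119, due 37, tardiness 82
Maximum = 82.

82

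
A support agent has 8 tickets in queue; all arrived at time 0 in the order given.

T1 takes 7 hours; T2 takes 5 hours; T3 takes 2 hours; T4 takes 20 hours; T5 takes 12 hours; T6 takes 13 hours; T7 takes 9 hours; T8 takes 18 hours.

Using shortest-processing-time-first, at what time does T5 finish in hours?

SPT (increasing processing time): T3 T2 T1 T7 T5 T6 T8 T4.
T3: 0→2
T2: 2→7
T1: 7→14
T7: 14→23
T5: 23→35

35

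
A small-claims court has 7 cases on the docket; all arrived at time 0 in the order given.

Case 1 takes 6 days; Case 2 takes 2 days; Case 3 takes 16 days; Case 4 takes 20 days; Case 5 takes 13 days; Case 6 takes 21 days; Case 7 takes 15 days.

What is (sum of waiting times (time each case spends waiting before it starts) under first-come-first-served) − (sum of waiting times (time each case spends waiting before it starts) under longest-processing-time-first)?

-150

FIFO (arrival order): Case 1 Case 2 Case 3 Case 4 Case 5 Case 6 Case 7.
Case 1: waits 0, runs 0→6
Case 2: waits 6, runs 6→8
Case 3: waits 8, runs 8→24
Case 4: waits 24, runs 24→44
Case 5: waits 44, runs 44→57
Case 6: waits 57, runs 57→78
Case 7: waits 78, runs 78→93
Sum = 0+6+8+24+44+57+78 = 217.
LPT (decreasing processing time): Case 6 Case 4 Case 3 Case 7 Case 5 Case 1 Case 2.
Case 6: waits 0, runs 0→21
Case 4: waits 21, runs 21→41
Case 3: waits 41, runs 41→57
Case 7: waits 57, runs 57→72
Case 5: waits 72, runs 72→85
Case 1: waits 85, runs 85→91
Case 2: waits 91, runs 91→93
Sum = 0+21+41+57+72+85+91 = 367.
Difference = 217 − 367 = -150.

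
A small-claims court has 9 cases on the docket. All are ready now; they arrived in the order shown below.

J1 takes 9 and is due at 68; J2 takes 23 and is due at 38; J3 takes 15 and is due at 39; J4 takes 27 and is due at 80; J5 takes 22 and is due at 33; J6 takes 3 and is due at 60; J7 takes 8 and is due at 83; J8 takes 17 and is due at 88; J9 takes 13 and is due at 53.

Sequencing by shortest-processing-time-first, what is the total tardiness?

192

SPT (increasing processing time): J6 J7 J1 J9 J3 J8 J5 J2 J4.
J6: 0→3, due 60, tardiness 0
J7: 3→11, due 83, tardiness 0
J1: 11→20, due 68, tardiness 0
J9: 20→33, due 53, tardiness 0
J3: 33→48, due 39, tardiness 9
J8: 48→65, due 88, tardiness 0
J5: 65→87, due 33, tardiness 54
J2: 87→110, due 38, tardiness 72
J4: 110→137, due 80, tardiness 57
Sum = 0+0+0+0+9+0+54+72+57 = 192.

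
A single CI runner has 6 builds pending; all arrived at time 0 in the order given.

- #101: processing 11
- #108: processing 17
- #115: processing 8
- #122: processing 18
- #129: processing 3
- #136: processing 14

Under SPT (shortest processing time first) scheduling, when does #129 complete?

3

SPT (increasing processing time): #129 #115 #101 #136 #108 #122.
#129: 0→3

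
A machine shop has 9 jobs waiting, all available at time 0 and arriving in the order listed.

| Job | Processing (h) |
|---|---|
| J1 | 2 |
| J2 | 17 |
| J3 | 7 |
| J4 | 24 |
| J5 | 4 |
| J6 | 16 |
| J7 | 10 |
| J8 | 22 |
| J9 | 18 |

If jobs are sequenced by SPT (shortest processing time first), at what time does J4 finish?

120

SPT (increasing processing time): J1 J5 J3 J7 J6 J2 J9 J8 J4.
J1: 0→2
J5: 2→6
J3: 6→13
J7: 13→23
J6: 23→39
J2: 39→56
J9: 56→74
J8: 74→96
J4: 96→120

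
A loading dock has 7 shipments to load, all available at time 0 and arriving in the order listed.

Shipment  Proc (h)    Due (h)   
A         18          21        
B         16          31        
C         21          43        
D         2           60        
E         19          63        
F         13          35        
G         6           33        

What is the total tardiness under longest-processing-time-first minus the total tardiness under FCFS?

LPT (decreasing processing time): C E A B F G D.
C: 0→21, due 43, tardiness 0
E: 21→40, due 63, tardiness 0
A: 40→58, due 21, tardiness 37
B: 58→74, due 31, tardiness 43
F: 74→87, due 35, tardiness 52
G: 87→93, due 33, tardiness 60
D: 93→95, due 60, tardiness 35
Sum = 0+0+37+43+52+60+35 = 227.
FIFO (arrival order): A B C D E F G.
A: 0→18, due 21, tardiness 0
B: 18→34, due 31, tardiness 3
C: 34→55, due 43, tardiness 12
D: 55→57, due 60, tardiness 0
E: 57→76, due 63, tardiness 13
F: 76→89, due 35, tardiness 54
G: 89→95, due 33, tardiness 62
Sum = 0+3+12+0+13+54+62 = 144.
Difference = 227 − 144 = 83.

83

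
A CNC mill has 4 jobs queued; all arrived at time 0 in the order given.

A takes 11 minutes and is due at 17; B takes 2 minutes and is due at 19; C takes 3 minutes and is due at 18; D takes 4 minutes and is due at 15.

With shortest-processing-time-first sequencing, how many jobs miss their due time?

SPT (increasing processing time): B C D A.
B: 0→2, due 19, tardiness 0
C: 2→5, due 18, tardiness 0
D: 5→9, due 15, tardiness 0
A: 9→20, due 17, tardiness 3
Late jobs: 1.

1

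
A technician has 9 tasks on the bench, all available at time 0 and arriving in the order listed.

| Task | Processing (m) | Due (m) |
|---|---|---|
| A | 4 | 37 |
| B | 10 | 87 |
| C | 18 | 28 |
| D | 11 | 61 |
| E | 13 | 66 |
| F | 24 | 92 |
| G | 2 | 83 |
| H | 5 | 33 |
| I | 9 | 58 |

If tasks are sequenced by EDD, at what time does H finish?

EDD (increasing due date): C H A I D E G B F.
C: 0→18
H: 18→23

23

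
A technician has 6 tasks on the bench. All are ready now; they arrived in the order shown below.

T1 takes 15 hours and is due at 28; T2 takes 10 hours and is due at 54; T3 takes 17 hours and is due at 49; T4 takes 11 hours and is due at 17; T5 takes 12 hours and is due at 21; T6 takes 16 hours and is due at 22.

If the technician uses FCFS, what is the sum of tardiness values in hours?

FIFO (arrival order): T1 T2 T3 T4 T5 T6.
T1: 0→15, due 28, tardiness 0
T2: 15→25, due 54, tardiness 0
T3: 25→42, due 49, tardiness 0
T4: 42→53, due 17, tardiness 36
T5: 53→65, due 21, tardiness 44
T6: 65→81, due 22, tardiness 59
Sum = 0+0+0+36+44+59 = 139.

139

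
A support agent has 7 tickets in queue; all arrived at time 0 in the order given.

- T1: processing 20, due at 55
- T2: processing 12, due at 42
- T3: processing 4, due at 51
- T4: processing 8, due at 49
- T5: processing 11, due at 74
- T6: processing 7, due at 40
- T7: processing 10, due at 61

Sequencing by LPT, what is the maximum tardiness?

28

LPT (decreasing processing time): T1 T2 T5 T7 T4 T6 T3.
T1: 0→20, due 55, tardiness 0
T2: 20→32, due 42, tardiness 0
T5: 32→43, due 74, tardiness 0
T7: 43→53, due 61, tardiness 0
T4: 53→61, due 49, tardiness 12
T6: 61→68, due 40, tardiness 28
T3: 68→72, due 51, tardiness 21
Maximum = 28.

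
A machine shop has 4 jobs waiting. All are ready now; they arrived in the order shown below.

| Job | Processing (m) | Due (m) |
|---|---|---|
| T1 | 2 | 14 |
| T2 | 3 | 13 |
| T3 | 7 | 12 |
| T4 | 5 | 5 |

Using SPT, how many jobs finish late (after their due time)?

SPT (increasing processing time): T1 T2 T4 T3.
T1: 0→2, due 14, tardiness 0
T2: 2→5, due 13, tardiness 0
T4: 5→10, due 5, tardiness 5
T3: 10→17, due 12, tardiness 5
Late jobs: 2.

2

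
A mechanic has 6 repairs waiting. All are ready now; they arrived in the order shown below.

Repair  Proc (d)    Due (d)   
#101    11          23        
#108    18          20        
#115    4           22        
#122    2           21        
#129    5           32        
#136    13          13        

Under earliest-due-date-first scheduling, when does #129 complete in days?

EDD (increasing due date): #136 #108 #122 #115 #101 #129.
#136: 0→13
#108: 13→31
#122: 31→33
#115: 33→37
#101: 37→48
#129: 48→53

53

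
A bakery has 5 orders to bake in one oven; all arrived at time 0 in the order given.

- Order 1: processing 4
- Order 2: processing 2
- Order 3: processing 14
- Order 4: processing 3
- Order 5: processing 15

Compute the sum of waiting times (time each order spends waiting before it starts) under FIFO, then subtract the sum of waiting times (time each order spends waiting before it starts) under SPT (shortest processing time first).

14

FIFO (arrival order): Order 1 Order 2 Order 3 Order 4 Order 5.
Order 1: waits 0, runs 0→4
Order 2: waits 4, runs 4→6
Order 3: waits 6, runs 6→20
Order 4: waits 20, runs 20→23
Order 5: waits 23, runs 23→38
Sum = 0+4+6+20+23 = 53.
SPT (increasing processing time): Order 2 Order 4 Order 1 Order 3 Order 5.
Order 2: waits 0, runs 0→2
Order 4: waits 2, runs 2→5
Order 1: waits 5, runs 5→9
Order 3: waits 9, runs 9→23
Order 5: waits 23, runs 23→38
Sum = 0+2+5+9+23 = 39.
Difference = 53 − 39 = 14.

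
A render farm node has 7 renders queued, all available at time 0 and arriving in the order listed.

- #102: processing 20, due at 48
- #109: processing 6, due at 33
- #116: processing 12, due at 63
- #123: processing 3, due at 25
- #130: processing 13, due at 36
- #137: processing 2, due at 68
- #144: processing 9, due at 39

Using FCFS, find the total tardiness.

FIFO (arrival order): #102 #109 #116 #123 #130 #137 #144.
#102: 0→20, due 48, tardiness 0
#109: 20→26, due 33, tardiness 0
#116: 26→38, due 63, tardiness 0
#123: 38→41, due 25, tardiness 16
#130: 41→54, due 36, tardiness 18
#137: 54→56, due 68, tardiness 0
#144: 56→65, due 39, tardiness 26
Sum = 0+0+0+16+18+0+26 = 60.

60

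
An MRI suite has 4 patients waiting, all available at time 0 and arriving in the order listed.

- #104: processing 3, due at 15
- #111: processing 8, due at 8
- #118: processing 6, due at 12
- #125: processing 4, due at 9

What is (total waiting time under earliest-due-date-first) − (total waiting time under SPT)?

15

EDD (increasing due date): #111 #125 #118 #104.
#111: waits 0, runs 0→8
#125: waits 8, runs 8→12
#118: waits 12, runs 12→18
#104: waits 18, runs 18→21
Sum = 0+8+12+18 = 38.
SPT (increasing processing time): #104 #125 #118 #111.
#104: waits 0, runs 0→3
#125: waits 3, runs 3→7
#118: waits 7, runs 7→13
#111: waits 13, runs 13→21
Sum = 0+3+7+13 = 23.
Difference = 38 − 23 = 15.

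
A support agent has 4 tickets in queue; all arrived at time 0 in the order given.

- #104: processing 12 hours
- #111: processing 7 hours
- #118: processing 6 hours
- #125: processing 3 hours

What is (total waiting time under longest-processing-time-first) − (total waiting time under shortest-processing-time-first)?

LPT (decreasing processing time): #104 #111 #118 #125.
#104: waits 0, runs 0→12
#111: waits 12, runs 12→19
#118: waits 19, runs 19→25
#125: waits 25, runs 25→28
Sum = 0+12+19+25 = 56.
SPT (increasing processing time): #125 #118 #111 #104.
#125: waits 0, runs 0→3
#118: waits 3, runs 3→9
#111: waits 9, runs 9→16
#104: waits 16, runs 16→28
Sum = 0+3+9+16 = 28.
Difference = 56 − 28 = 28.

28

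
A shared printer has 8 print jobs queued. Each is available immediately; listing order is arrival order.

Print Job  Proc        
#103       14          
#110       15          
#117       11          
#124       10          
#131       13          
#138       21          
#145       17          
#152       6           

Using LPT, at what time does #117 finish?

91

LPT (decreasing processing time): #138 #145 #110 #103 #131 #117 #124 #152.
#138: 0→21
#145: 21→38
#110: 38→53
#103: 53→67
#131: 67→80
#117: 80→91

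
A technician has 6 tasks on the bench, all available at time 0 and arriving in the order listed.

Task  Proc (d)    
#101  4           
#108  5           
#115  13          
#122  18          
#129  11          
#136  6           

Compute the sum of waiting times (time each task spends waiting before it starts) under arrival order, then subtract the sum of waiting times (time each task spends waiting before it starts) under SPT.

FIFO (arrival order): #101 #108 #115 #122 #129 #136.
#101: waits 0, runs 0→4
#108: waits 4, runs 4→9
#115: waits 9, runs 9→22
#122: waits 22, runs 22→40
#129: waits 40, runs 40→51
#136: waits 51, runs 51→57
Sum = 0+4+9+22+40+51 = 126.
SPT (increasing processing time): #101 #108 #136 #129 #115 #122.
#101: waits 0, runs 0→4
#108: waits 4, runs 4→9
#136: waits 9, runs 9→15
#129: waits 15, runs 15→26
#115: waits 26, runs 26→39
#122: waits 39, runs 39→57
Sum = 0+4+9+15+26+39 = 93.
Difference = 126 − 93 = 33.

33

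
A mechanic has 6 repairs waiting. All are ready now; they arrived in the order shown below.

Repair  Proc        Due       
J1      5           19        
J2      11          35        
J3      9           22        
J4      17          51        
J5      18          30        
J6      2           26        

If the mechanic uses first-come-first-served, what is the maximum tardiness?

36

FIFO (arrival order): J1 J2 J3 J4 J5 J6.
J1: 0→5, due 19, tardiness 0
J2: 5→16, due 35, tardiness 0
J3: 16→25, due 22, tardiness 3
J4: 25→42, due 51, tardiness 0
J5: 42→60, due 30, tardiness 30
J6: 60→62, due 26, tardiness 36
Maximum = 36.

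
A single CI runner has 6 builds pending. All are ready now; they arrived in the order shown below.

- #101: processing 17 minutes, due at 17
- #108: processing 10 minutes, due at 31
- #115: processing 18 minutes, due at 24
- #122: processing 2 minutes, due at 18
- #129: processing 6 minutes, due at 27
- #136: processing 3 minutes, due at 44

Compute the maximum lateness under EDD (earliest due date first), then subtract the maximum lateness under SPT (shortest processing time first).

-10

EDD (increasing due date): #101 #122 #115 #129 #108 #136.
#101: 0→17, due 17, lateness 0
#122: 17→19, due 18, lateness 1
#115: 19→37, due 24, lateness 13
#129: 37→43, due 27, lateness 16
#108: 43→53, due 31, lateness 22
#136: 53→56, due 44, lateness 12
Maximum = 22.
SPT (increasing processing time): #122 #136 #129 #108 #101 #115.
#122: 0→2, due 18, lateness -16
#136: 2→5, due 44, lateness -39
#129: 5→11, due 27, lateness -16
#108: 11→21, due 31, lateness -10
#101: 21→38, due 17, lateness 21
#115: 38→56, due 24, lateness 32
Maximum = 32.
Difference = 22 − 32 = -10.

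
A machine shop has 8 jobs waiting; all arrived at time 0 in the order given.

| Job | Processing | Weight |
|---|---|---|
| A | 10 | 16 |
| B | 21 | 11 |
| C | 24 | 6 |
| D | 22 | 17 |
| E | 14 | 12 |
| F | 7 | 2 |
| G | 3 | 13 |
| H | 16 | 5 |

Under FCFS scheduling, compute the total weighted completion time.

5326

FIFO (arrival order): A B C D E F G H.
A: finishes 10, weight 16, w·C = 160
B: finishes 31, weight 11, w·C = 341
C: finishes 55, weight 6, w·C = 330
D: finishes 77, weight 17, w·C = 1309
E: finishes 91, weight 12, w·C = 1092
F: finishes 98, weight 2, w·C = 196
G: finishes 101, weight 13, w·C = 1313
H: finishes 117, weight 5, w·C = 585
Sum = 160+341+330+1309+1092+196+1313+585 = 5326.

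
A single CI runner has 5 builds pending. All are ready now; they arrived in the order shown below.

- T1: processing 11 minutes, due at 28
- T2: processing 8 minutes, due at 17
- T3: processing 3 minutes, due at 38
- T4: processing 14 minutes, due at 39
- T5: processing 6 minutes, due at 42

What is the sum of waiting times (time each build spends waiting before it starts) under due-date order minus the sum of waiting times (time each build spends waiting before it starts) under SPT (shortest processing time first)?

28

EDD (increasing due date): T2 T1 T3 T4 T5.
T2: waits 0, runs 0→8
T1: waits 8, runs 8→19
T3: waits 19, runs 19→22
T4: waits 22, runs 22→36
T5: waits 36, runs 36→42
Sum = 0+8+19+22+36 = 85.
SPT (increasing processing time): T3 T5 T2 T1 T4.
T3: waits 0, runs 0→3
T5: waits 3, runs 3→9
T2: waits 9, runs 9→17
T1: waits 17, runs 17→28
T4: waits 28, runs 28→42
Sum = 0+3+9+17+28 = 57.
Difference = 85 − 57 = 28.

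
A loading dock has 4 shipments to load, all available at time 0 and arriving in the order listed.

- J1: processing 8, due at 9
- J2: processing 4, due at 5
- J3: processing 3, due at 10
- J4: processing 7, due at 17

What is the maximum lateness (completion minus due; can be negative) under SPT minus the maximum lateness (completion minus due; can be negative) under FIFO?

SPT (increasing processing time): J3 J2 J4 J1.
J3: 0→3, due 10, lateness -7
J2: 3→7, due 5, lateness 2
J4: 7→14, due 17, lateness -3
J1: 14→22, due 9, lateness 13
Maximum = 13.
FIFO (arrival order): J1 J2 J3 J4.
J1: 0→8, due 9, lateness -1
J2: 8→12, due 5, lateness 7
J3: 12→15, due 10, lateness 5
J4: 15→22, due 17, lateness 5
Maximum = 7.
Difference = 13 − 7 = 6.

6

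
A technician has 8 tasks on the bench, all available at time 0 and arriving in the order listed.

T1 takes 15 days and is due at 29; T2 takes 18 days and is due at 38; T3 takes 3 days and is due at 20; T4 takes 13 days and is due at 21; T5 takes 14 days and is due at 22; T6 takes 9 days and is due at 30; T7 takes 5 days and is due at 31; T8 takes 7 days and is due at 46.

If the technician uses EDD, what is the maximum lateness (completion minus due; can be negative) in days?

39

EDD (increasing due date): T3 T4 T5 T1 T6 T7 T2 T8.
T3: 0→3, due 20, lateness -17
T4: 3→16, due 21, lateness -5
T5: 16→30, due 22, lateness 8
T1: 30→45, due 29, lateness 16
T6: 45→54, due 30, lateness 24
T7: 54→59, due 31, lateness 28
T2: 59→77, due 38, lateness 39
T8: 77→84, due 46, lateness 38
Maximum = 39.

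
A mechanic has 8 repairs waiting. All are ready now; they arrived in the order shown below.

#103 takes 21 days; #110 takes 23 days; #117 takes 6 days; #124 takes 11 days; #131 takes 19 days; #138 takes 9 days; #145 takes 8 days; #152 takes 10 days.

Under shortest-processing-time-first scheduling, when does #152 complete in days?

SPT (increasing processing time): #117 #145 #138 #152 #124 #131 #103 #110.
#117: 0→6
#145: 6→14
#138: 14→23
#152: 23→33

33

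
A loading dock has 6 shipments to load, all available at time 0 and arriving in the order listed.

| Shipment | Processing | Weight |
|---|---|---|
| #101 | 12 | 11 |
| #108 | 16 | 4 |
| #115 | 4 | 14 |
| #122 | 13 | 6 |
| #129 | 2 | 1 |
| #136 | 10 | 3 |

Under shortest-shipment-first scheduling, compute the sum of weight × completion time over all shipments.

SPT (increasing processing time): #129 #115 #136 #101 #122 #108.
#129: finishes 2, weight 1, w·C = 2
#115: finishes 6, weight 14, w·C = 84
#136: finishes 16, weight 3, w·C = 48
#101: finishes 28, weight 11, w·C = 308
#122: finishes 41, weight 6, w·C = 246
#108: finishes 57, weight 4, w·C = 228
Sum = 2+84+48+308+246+228 = 916.

916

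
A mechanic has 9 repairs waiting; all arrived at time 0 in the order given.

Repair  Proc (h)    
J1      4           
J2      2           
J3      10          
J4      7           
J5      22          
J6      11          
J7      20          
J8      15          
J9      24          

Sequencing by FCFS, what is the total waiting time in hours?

317

FIFO (arrival order): J1 J2 J3 J4 J5 J6 J7 J8 J9.
J1: waits 0, runs 0→4
J2: waits 4, runs 4→6
J3: waits 6, runs 6→16
J4: waits 16, runs 16→23
J5: waits 23, runs 23→45
J6: waits 45, runs 45→56
J7: waits 56, runs 56→76
J8: waits 76, runs 76→91
J9: waits 91, runs 91→115
Sum = 0+4+6+16+23+45+56+76+91 = 317.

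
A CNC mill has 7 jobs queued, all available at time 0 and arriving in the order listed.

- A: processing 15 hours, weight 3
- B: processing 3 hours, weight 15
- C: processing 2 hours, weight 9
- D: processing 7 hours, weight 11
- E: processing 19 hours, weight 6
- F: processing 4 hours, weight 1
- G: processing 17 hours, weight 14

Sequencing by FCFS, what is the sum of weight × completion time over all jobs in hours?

FIFO (arrival order): A B C D E F G.
A: finishes 15, weight 3, w·C = 45
B: finishes 18, weight 15, w·C = 270
C: finishes 20, weight 9, w·C = 180
D: finishes 27, weight 11, w·C = 297
E: finishes 46, weight 6, w·C = 276
F: finishes 50, weight 1, w·C = 50
G: finishes 67, weight 14, w·C = 938
Sum = 45+270+180+297+276+50+938 = 2056.

2056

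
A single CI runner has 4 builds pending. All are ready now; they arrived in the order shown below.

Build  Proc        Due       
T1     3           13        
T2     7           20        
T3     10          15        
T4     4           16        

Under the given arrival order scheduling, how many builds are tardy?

2

FIFO (arrival order): T1 T2 T3 T4.
T1: 0→3, due 13, tardiness 0
T2: 3→10, due 20, tardiness 0
T3: 10→20, due 15, tardiness 5
T4: 20→24, due 16, tardiness 8
Late builds: 2.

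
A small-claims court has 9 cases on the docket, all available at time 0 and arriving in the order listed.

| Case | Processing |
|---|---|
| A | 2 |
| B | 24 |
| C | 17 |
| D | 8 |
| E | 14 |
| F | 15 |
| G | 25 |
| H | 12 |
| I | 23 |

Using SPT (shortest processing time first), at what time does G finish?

SPT (increasing processing time): A D H E F C I B G.
A: 0→2
D: 2→10
H: 10→22
E: 22→36
F: 36→51
C: 51→68
I: 68→91
B: 91→115
G: 115→140

140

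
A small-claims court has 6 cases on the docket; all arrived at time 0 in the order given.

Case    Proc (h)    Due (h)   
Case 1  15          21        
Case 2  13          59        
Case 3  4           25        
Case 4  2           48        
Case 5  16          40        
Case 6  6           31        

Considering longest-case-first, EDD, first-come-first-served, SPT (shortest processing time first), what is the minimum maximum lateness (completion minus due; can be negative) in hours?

1

LPT (decreasing processing time): Case 5 Case 1 Case 2 Case 6 Case 3 Case 4.
Case 5: 0→16, due 40, lateness -24
Case 1: 16→31, due 21, lateness 10
Case 2: 31→44, due 59, lateness -15
Case 6: 44→50, due 31, lateness 19
Case 3: 50→54, due 25, lateness 29
Case 4: 54→56, due 48, lateness 8
Maximum = 29.
EDD (increasing due date): Case 1 Case 3 Case 6 Case 5 Case 4 Case 2.
Case 1: 0→15, due 21, lateness -6
Case 3: 15→19, due 25, lateness -6
Case 6: 19→25, due 31, lateness -6
Case 5: 25→41, due 40, lateness 1
Case 4: 41→43, due 48, lateness -5
Case 2: 43→56, due 59, lateness -3
Maximum = 1.
FIFO (arrival order): Case 1 Case 2 Case 3 Case 4 Case 5 Case 6.
Case 1: 0→15, due 21, lateness -6
Case 2: 15→28, due 59, lateness -31
Case 3: 28→32, due 25, lateness 7
Case 4: 32→34, due 48, lateness -14
Case 5: 34→50, due 40, lateness 10
Case 6: 50→56, due 31, lateness 25
Maximum = 25.
SPT (increasing processing time): Case 4 Case 3 Case 6 Case 2 Case 1 Case 5.
Case 4: 0→2, due 48, lateness -46
Case 3: 2→6, due 25, lateness -19
Case 6: 6→12, due 31, lateness -19
Case 2: 12→25, due 59, lateness -34
Case 1: 25→40, due 21, lateness 19
Case 5: 40→56, due 40, lateness 16
Maximum = 19.
LPT 29, EDD 1, FIFO 25, SPT 19 → minimum 1.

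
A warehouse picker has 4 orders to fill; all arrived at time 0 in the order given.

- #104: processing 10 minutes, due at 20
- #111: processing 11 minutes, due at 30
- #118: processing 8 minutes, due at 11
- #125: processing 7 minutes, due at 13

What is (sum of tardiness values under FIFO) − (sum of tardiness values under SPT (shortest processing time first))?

FIFO (arrival order): #104 #111 #118 #125.
#104: 0→10, due 20, tardiness 0
#111: 10→21, due 30, tardiness 0
#118: 21→29, due 11, tardiness 18
#125: 29→36, due 13, tardiness 23
Sum = 0+0+18+23 = 41.
SPT (increasing processing time): #125 #118 #104 #111.
#125: 0→7, due 13, tardiness 0
#118: 7→15, due 11, tardiness 4
#104: 15→25, due 20, tardiness 5
#111: 25→36, due 30, tardiness 6
Sum = 0+4+5+6 = 15.
Difference = 41 − 15 = 26.

26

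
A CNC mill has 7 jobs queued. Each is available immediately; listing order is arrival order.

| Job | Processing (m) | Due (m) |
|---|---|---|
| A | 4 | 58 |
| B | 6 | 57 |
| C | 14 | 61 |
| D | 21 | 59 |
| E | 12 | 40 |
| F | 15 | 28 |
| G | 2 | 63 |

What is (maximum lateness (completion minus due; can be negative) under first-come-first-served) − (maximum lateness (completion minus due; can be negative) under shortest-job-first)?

19

FIFO (arrival order): A B C D E F G.
A: 0→4, due 58, lateness -54
B: 4→10, due 57, lateness -47
C: 10→24, due 61, lateness -37
D: 24→45, due 59, lateness -14
E: 45→57, due 40, lateness 17
F: 57→72, due 28, lateness 44
G: 72→74, due 63, lateness 11
Maximum = 44.
SPT (increasing processing time): G A B E C F D.
G: 0→2, due 63, lateness -61
A: 2→6, due 58, lateness -52
B: 6→12, due 57, lateness -45
E: 12→24, due 40, lateness -16
C: 24→38, due 61, lateness -23
F: 38→53, due 28, lateness 25
D: 53→74, due 59, lateness 15
Maximum = 25.
Difference = 44 − 25 = 19.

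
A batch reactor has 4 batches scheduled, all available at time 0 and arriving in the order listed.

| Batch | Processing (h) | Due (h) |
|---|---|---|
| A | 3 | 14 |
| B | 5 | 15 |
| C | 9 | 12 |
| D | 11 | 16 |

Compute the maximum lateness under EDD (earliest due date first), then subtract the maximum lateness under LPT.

-2

EDD (increasing due date): C A B D.
C: 0→9, due 12, lateness -3
A: 9→12, due 14, lateness -2
B: 12→17, due 15, lateness 2
D: 17→28, due 16, lateness 12
Maximum = 12.
LPT (decreasing processing time): D C B A.
D: 0→11, due 16, lateness -5
C: 11→20, due 12, lateness 8
B: 20→25, due 15, lateness 10
A: 25→28, due 14, lateness 14
Maximum = 14.
Difference = 12 − 14 = -2.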